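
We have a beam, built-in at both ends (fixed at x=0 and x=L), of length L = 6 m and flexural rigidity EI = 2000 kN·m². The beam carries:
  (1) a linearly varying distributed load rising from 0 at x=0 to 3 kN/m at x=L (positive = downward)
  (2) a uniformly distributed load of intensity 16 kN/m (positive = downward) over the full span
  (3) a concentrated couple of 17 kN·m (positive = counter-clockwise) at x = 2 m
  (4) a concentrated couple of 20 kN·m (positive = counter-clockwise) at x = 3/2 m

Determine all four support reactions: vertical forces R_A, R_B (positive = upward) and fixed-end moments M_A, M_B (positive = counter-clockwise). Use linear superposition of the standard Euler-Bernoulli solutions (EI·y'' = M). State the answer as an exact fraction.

Load 1 — triangular load w₀=3 kN/m (0→w₀ over full span):
  R_A = 3w₀L/20 = 3·3·6/20 = 27/10 kN
  M_A = w₀L²/30 = 3·6²/30 = 18/5 kN·m
  R_B = 7w₀L/20 = 7·3·6/20 = 63/10 kN
  M_B = -w₀L²/20 = -3·6²/20 = -27/5 kN·m
Load 2 — uniform load w=16 kN/m over full span:
  R_A = wL/2 = 16·6/2 = 48 kN
  M_A = wL²/12 = 16·6²/12 = 48 kN·m
  R_B = wL/2 = 16·6/2 = 48 kN
  M_B = -wL²/12 = -16·6²/12 = -48 kN·m
Load 3 — applied couple M₀=17 kN·m at a=2 m (b=L-a=4):
  R_A = 6M₀ab/L³ = 6·17·2·4/6³ = 34/9 kN
  M_A = M₀b(2a-b)/L² = 17·4·(2·2-4)/6² = 0 kN·m
  R_B = -6M₀ab/L³ = -6·17·2·4/6³ = -34/9 kN
  M_B = M₀a(2b-a)/L² = 17·2·(2·4-2)/6² = 17/3 kN·m
Load 4 — applied couple M₀=20 kN·m at a=3/2 m (b=L-a=9/2):
  R_A = 6M₀ab/L³ = 6·20·(3/2)·(9/2)/6³ = 15/4 kN
  M_A = M₀b(2a-b)/L² = 20·(9/2)·(2·(3/2)-(9/2))/6² = -15/4 kN·m
  R_B = -6M₀ab/L³ = -6·20·(3/2)·(9/2)/6³ = -15/4 kN
  M_B = M₀a(2b-a)/L² = 20·(3/2)·(2·(9/2)-(3/2))/6² = 25/4 kN·m
Superposition: R_A = 10481/180 kN, M_A = 957/20 kN·m, R_B = 8419/180 kN, M_B = -2489/60 kN·m

R_A = 10481/180 kN, M_A = 957/20 kN·m, R_B = 8419/180 kN, M_B = -2489/60 kN·m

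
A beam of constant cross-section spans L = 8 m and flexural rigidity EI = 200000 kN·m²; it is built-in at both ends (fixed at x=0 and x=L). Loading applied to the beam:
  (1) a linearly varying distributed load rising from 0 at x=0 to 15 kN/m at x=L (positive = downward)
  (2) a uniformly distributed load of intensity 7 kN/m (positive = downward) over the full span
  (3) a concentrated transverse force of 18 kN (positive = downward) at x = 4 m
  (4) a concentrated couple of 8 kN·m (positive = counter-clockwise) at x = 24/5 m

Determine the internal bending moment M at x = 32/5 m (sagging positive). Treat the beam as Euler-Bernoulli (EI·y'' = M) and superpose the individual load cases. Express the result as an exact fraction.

M(32/5) = -1934/375 kN·m

Load 1 — triangular load w₀=15 kN/m (0→w₀ over full span):
  M_1 = 3w₀Lx/20 - w₀L²/30 - w₀x³/(6L) = 3·15·8·(32/5)/20 - 15·8²/30 - 15·(32/5)³/(6·8) = 32/25 kN·m
Load 2 — uniform load w=7 kN/m over full span:
  M_2 = wLx/2 - wL²/12 - wx²/2 = 7·8·(32/5)/2 - 7·8²/12 - 7·(32/5)²/2 = -112/75 kN·m
Load 3 — point force P=18 kN at a=4 m (b=L-a=4):
  M_3 = Pa²(a+3b)(L-x)/L³ - Pa²b/L²  [x>a] = 18·4²·(4+3·4)·(8-(32/5))/8³ - 18·4²·4/8² = -18/5 kN·m
Load 4 — applied couple M₀=8 kN·m at a=24/5 m (b=L-a=16/5):
  M_4 = R_Ax - M_A - M₀  [x>a] with R_A=36/25, M_A=64/25 = (36/25)·(32/5) - (64/25) - 8 = -168/125 kN·m
Superposition: M = Σ M_i = -1934/375 kN·m ≈ -5.157333 kN·m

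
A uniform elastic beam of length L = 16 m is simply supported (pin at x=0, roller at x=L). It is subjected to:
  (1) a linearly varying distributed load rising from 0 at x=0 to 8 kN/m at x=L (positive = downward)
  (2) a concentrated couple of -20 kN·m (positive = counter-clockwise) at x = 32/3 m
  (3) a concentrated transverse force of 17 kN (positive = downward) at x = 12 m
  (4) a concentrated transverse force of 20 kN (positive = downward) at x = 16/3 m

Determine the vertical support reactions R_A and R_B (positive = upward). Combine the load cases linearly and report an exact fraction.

Load 1 — triangular load w₀=8 kN/m (0→w₀ over full span):
  R_A = w₀L/6 = 8·16/6 = 64/3 kN
  R_B = w₀L/3 = 8·16/3 = 128/3 kN
Load 2 — applied couple M₀=-20 kN·m at a=32/3 m (b=L-a=16/3):
  R_A = M₀/L = (-20)/16 = -5/4 kN
  R_B = -M₀/L = -(-20)/16 = 5/4 kN
Load 3 — point force P=17 kN at a=12 m (b=L-a=4):
  R_A = Pb/L = 17·4/16 = 17/4 kN
  R_B = Pa/L = 17·12/16 = 51/4 kN
Load 4 — point force P=20 kN at a=16/3 m (b=L-a=32/3):
  R_A = Pb/L = 20·(32/3)/16 = 40/3 kN
  R_B = Pa/L = 20·(16/3)/16 = 20/3 kN
Superposition: R_A = 113/3 kN, R_B = 190/3 kN

R_A = 113/3 kN, R_B = 190/3 kN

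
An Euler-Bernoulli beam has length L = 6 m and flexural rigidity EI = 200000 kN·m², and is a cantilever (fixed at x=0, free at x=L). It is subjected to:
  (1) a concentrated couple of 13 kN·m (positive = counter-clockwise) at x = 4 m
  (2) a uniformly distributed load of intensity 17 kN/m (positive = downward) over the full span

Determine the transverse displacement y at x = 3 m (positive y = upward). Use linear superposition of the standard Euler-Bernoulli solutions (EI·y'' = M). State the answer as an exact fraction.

Load 1 — applied couple M₀=13 kN·m at a=4 m (b=L-a=2):
  y_1 = M₀x²/(2EI)  [x≤a] = 13·3²/(2·200000) = 117/400000 m
Load 2 — uniform load w=17 kN/m over full span:
  y_2 = -wx²(x²-4Lx+6L²)/(24EI) = -17·3²·(3²-4·6·3+6·6²)/(24·200000) = -7803/1600000 m
Superposition: y = Σ y_i = -1467/320000 m ≈ -0.004584 m

y(3) = -1467/320000 m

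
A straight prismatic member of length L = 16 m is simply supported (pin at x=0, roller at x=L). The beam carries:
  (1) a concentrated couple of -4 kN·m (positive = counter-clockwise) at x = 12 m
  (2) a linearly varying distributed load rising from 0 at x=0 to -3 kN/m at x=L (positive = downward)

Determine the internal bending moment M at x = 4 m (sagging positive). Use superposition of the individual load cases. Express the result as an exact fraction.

M(4) = -31 kN·m

Load 1 — applied couple M₀=-4 kN·m at a=12 m (b=L-a=4):
  M_1 = M₀x/L  [x≤a] = (-4)·4/16 = -1 kN·m
Load 2 — triangular load w₀=-3 kN/m (0→w₀ over full span):
  M_2 = w₀Lx/6 - w₀x³/(6L) = (-3)·16·4/6 - (-3)·4³/(6·16) = -30 kN·m
Superposition: M = Σ M_i = -31 kN·m ≈ -31.000000 kN·m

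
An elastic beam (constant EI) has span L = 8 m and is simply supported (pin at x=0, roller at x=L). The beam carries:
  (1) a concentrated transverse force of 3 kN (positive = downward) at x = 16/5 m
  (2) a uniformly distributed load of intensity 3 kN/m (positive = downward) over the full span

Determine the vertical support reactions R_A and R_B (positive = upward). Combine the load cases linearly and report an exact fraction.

Load 1 — point force P=3 kN at a=16/5 m (b=L-a=24/5):
  R_A = Pb/L = 3·(24/5)/8 = 9/5 kN
  R_B = Pa/L = 3·(16/5)/8 = 6/5 kN
Load 2 — uniform load w=3 kN/m over full span:
  R_A = wL/2 = 3·8/2 = 12 kN
  R_B = wL/2 = 3·8/2 = 12 kN
Superposition: R_A = 69/5 kN, R_B = 66/5 kN

R_A = 69/5 kN, R_B = 66/5 kN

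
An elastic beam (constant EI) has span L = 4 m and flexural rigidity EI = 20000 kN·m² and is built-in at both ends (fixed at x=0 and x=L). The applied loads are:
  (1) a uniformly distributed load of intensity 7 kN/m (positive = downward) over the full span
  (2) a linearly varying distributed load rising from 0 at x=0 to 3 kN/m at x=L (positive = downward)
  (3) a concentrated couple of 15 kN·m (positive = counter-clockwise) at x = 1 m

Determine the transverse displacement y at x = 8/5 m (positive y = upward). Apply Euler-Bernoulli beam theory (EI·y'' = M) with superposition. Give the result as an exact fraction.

y(8/5) = -43923/625000000 m

Load 1 — uniform load w=7 kN/m over full span:
  y_1 = -wx²(L-x)²/(24EI) = -7·(8/5)²·(4-(8/5))²/(24·20000) = -84/390625 m
Load 2 — triangular load w₀=3 kN/m (0→w₀ over full span):
  y_2 = -w₀x²(L-x)²(x+2L)/(120LEI) = -3·(8/5)²·(4-(8/5))²·((8/5)+2·4)/(120·4·20000) = -432/9765625 m
Load 3 — applied couple M₀=15 kN·m at a=1 m (b=L-a=3):
  y_3 = (R_Ax³/6 - M_Ax²/2 - M₀(x-a)²/2)/EI  [x>a] with R_A=135/32, M_A=-45/16 = ((135/32)·(8/5)³/6 - (-45/16)·(8/5)²/2 - 15·((8/5)-1)²/2)/20000 = 189/1000000 m
Superposition: y = Σ y_i = -43923/625000000 m ≈ -0.000070 m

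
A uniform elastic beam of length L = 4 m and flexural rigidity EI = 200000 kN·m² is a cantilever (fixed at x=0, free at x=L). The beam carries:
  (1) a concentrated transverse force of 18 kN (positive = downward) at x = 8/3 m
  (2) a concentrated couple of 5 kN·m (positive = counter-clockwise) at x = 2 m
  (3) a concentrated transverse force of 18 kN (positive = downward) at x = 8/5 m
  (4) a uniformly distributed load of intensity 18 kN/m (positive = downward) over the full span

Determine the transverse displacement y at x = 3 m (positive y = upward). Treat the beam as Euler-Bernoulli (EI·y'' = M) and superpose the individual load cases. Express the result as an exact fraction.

Load 1 — point force P=18 kN at a=8/3 m (b=L-a=4/3):
  y_1 = -Pa²(3x-a)/(6EI)  [x>a] = -18·(8/3)²·(3·3-(8/3))/(6·200000) = -19/28125 m
Load 2 — applied couple M₀=5 kN·m at a=2 m (b=L-a=2):
  y_2 = M₀a(2x-a)/(2EI)  [x>a] = 5·2·(2·3-2)/(2·200000) = 1/10000 m
Load 3 — point force P=18 kN at a=8/5 m (b=L-a=12/5):
  y_3 = -Pa²(3x-a)/(6EI)  [x>a] = -18·(8/5)²·(3·3-(8/5))/(6·200000) = -111/390625 m
Load 4 — uniform load w=18 kN/m over full span:
  y_4 = -wx²(x²-4Lx+6L²)/(24EI) = -18·3²·(3²-4·4·3+6·4²)/(24·200000) = -1539/800000 m
Superposition: y = Σ y_i = -2505119/900000000 m ≈ -0.002783 m

y(3) = -2505119/900000000 m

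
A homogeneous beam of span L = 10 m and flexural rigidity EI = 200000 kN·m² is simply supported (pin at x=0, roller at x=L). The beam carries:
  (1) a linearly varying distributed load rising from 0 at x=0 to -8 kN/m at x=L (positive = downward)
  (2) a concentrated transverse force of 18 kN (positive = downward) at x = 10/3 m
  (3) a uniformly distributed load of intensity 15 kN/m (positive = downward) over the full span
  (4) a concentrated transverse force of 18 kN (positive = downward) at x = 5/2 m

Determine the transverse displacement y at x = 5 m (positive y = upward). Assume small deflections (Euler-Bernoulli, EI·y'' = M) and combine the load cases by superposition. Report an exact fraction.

Load 1 — triangular load w₀=-8 kN/m (0→w₀ over full span):
  y_1 = -w₀x(7L⁴-10L²x²+3x⁴)/(360LEI) = -(-8)·5·(7·10⁴-10·10²·5²+3·5⁴)/(360·10·200000) = 1/384 m
Load 2 — point force P=18 kN at a=10/3 m (b=L-a=20/3):
  y_2 = -Pa(L-x)(2Lx-a²-x²)/(6LEI)  [x>a] = -18·(10/3)·(10-5)·(2·10·5-(10/3)²-5²)/(6·10·200000) = -23/14400 m
Load 3 — uniform load w=15 kN/m over full span:
  y_3 = -wx(L³-2Lx²+x³)/(24EI) = -15·5·(10³-2·10·5²+5³)/(24·200000) = -5/512 m
Load 4 — point force P=18 kN at a=5/2 m (b=L-a=15/2):
  y_4 = -Pa(L-x)(2Lx-a²-x²)/(6LEI)  [x>a] = -18·(5/2)·(10-5)·(2·10·5-(5/2)²-5²)/(6·10·200000) = -33/25600 m
Superposition: y = Σ y_i = -463/46080 m ≈ -0.010048 m

y(5) = -463/46080 m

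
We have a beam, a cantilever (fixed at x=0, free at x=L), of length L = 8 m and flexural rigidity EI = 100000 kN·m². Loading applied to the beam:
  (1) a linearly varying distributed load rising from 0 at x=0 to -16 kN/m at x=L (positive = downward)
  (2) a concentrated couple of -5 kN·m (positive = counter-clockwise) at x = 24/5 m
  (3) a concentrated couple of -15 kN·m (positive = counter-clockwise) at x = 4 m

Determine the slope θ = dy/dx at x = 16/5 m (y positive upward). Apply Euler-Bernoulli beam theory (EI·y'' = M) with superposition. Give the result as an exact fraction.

θ(16/5) = 13854/1953125 rad

Load 1 — triangular load w₀=-16 kN/m (0→w₀ over full span):
  θ_1 = (w₀Lx²/4-w₀L²x/3-w₀x⁴/(24L))/EI = ((-16)·8·(16/5)²/4-(-16)·8²·(16/5)/3-(-16)·(16/5)⁴/(24·8))/100000 = 15104/1953125 rad
Load 2 — applied couple M₀=-5 kN·m at a=24/5 m (b=L-a=16/5):
  θ_2 = M₀x/EI  [x≤a] = (-5)·(16/5)/100000 = -1/6250 rad
Load 3 — applied couple M₀=-15 kN·m at a=4 m (b=L-a=4):
  θ_3 = M₀x/EI  [x≤a] = (-15)·(16/5)/100000 = -3/6250 rad
Superposition: θ = Σ θ_i = 13854/1953125 rad ≈ 0.007093 rad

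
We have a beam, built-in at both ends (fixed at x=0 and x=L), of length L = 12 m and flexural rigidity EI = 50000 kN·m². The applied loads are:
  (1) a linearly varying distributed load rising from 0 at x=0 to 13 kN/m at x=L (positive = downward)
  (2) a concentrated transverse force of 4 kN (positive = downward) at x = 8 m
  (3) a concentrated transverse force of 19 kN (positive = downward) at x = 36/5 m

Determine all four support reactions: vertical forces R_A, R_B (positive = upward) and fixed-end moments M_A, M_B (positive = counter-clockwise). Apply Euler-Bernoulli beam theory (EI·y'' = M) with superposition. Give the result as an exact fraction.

R_A = 105047/3375 kN, M_A = 98824/1125 kN·m, R_B = 235828/3375 kN, M_B = -150236/1125 kN·m

Load 1 — triangular load w₀=13 kN/m (0→w₀ over full span):
  R_A = 3w₀L/20 = 3·13·12/20 = 117/5 kN
  M_A = w₀L²/30 = 13·12²/30 = 312/5 kN·m
  R_B = 7w₀L/20 = 7·13·12/20 = 273/5 kN
  M_B = -w₀L²/20 = -13·12²/20 = -468/5 kN·m
Load 2 — point force P=4 kN at a=8 m (b=L-a=4):
  R_A = Pb²(3a+b)/L³ = 4·4²·(3·8+4)/12³ = 28/27 kN
  M_A = Pab²/L² = 4·8·4²/12² = 32/9 kN·m
  R_B = Pa²(a+3b)/L³ = 4·8²·(8+3·4)/12³ = 80/27 kN
  M_B = -Pa²b/L² = -4·8²·4/12² = -64/9 kN·m
Load 3 — point force P=19 kN at a=36/5 m (b=L-a=24/5):
  R_A = Pb²(3a+b)/L³ = 19·(24/5)²·(3·(36/5)+(24/5))/12³ = 836/125 kN
  M_A = Pab²/L² = 19·(36/5)·(24/5)²/12² = 2736/125 kN·m
  R_B = Pa²(a+3b)/L³ = 19·(36/5)²·((36/5)+3·(24/5))/12³ = 1539/125 kN
  M_B = -Pa²b/L² = -19·(36/5)²·(24/5)/12² = -4104/125 kN·m
Superposition: R_A = 105047/3375 kN, M_A = 98824/1125 kN·m, R_B = 235828/3375 kN, M_B = -150236/1125 kN·m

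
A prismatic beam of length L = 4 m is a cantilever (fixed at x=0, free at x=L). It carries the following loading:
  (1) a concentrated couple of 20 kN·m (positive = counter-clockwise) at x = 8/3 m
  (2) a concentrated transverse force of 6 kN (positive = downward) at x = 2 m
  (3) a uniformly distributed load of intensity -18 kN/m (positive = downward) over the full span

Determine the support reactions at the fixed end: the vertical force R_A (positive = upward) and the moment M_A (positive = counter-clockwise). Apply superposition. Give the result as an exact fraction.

Load 1 — applied couple M₀=20 kN·m at a=8/3 m (b=L-a=4/3):
  R_A = 0 kN
  M_A = -M₀ = -20 kN·m
Load 2 — point force P=6 kN at a=2 m (b=L-a=2):
  R_A = P = 6 kN
  M_A = Pa = 6·2 = 12 kN·m
Load 3 — uniform load w=-18 kN/m over full span:
  R_A = wL = (-18)·4 = -72 kN
  M_A = wL²/2 = (-18)·4²/2 = -144 kN·m
Superposition: R_A = -66 kN, M_A = -152 kN·m

R_A = -66 kN, M_A = -152 kN·m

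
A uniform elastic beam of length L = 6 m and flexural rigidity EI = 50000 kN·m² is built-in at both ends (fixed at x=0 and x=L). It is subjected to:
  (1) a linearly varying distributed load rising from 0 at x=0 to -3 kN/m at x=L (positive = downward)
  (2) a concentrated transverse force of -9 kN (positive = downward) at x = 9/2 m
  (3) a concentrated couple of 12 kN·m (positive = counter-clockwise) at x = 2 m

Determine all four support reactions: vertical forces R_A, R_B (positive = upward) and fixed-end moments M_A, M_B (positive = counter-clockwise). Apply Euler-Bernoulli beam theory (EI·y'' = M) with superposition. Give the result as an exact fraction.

Load 1 — triangular load w₀=-3 kN/m (0→w₀ over full span):
  R_A = 3w₀L/20 = 3·(-3)·6/20 = -27/10 kN
  M_A = w₀L²/30 = (-3)·6²/30 = -18/5 kN·m
  R_B = 7w₀L/20 = 7·(-3)·6/20 = -63/10 kN
  M_B = -w₀L²/20 = -(-3)·6²/20 = 27/5 kN·m
Load 2 — point force P=-9 kN at a=9/2 m (b=L-a=3/2):
  R_A = Pb²(3a+b)/L³ = (-9)·(3/2)²·(3·(9/2)+(3/2))/6³ = -45/32 kN
  M_A = Pab²/L² = (-9)·(9/2)·(3/2)²/6² = -81/32 kN·m
  R_B = Pa²(a+3b)/L³ = (-9)·(9/2)²·((9/2)+3·(3/2))/6³ = -243/32 kN
  M_B = -Pa²b/L² = -(-9)·(9/2)²·(3/2)/6² = 243/32 kN·m
Load 3 — applied couple M₀=12 kN·m at a=2 m (b=L-a=4):
  R_A = 6M₀ab/L³ = 6·12·2·4/6³ = 8/3 kN
  M_A = M₀b(2a-b)/L² = 12·4·(2·2-4)/6² = 0 kN·m
  R_B = -6M₀ab/L³ = -6·12·2·4/6³ = -8/3 kN
  M_B = M₀a(2b-a)/L² = 12·2·(2·4-2)/6² = 4 kN·m
Superposition: R_A = -691/480 kN, M_A = -981/160 kN·m, R_B = -7949/480 kN, M_B = 2719/160 kN·m

R_A = -691/480 kN, M_A = -981/160 kN·m, R_B = -7949/480 kN, M_B = 2719/160 kN·m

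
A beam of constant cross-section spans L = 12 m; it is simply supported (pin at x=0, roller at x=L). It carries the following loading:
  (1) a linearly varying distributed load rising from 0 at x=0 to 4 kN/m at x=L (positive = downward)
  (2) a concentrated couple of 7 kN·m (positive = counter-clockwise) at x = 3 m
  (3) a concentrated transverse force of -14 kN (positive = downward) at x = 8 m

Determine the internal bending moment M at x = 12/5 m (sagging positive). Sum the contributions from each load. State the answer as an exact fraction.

Load 1 — triangular load w₀=4 kN/m (0→w₀ over full span):
  M_1 = w₀Lx/6 - w₀x³/(6L) = 4·12·(12/5)/6 - 4·(12/5)³/(6·12) = 2304/125 kN·m
Load 2 — applied couple M₀=7 kN·m at a=3 m (b=L-a=9):
  M_2 = M₀x/L  [x≤a] = 7·(12/5)/12 = 7/5 kN·m
Load 3 — point force P=-14 kN at a=8 m (b=L-a=4):
  M_3 = Pbx/L  [x≤a] = (-14)·4·(12/5)/12 = -56/5 kN·m
Superposition: M = Σ M_i = 1079/125 kN·m ≈ 8.632000 kN·m

M(12/5) = 1079/125 kN·m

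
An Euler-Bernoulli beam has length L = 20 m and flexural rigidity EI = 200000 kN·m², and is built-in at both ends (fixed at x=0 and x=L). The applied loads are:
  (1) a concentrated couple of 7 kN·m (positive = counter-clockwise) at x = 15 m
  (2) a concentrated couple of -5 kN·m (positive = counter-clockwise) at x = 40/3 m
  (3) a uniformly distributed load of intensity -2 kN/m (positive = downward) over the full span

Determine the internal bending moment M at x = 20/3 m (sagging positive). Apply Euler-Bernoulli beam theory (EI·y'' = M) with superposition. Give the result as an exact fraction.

Load 1 — applied couple M₀=7 kN·m at a=15 m (b=L-a=5):
  M_1 = R_Ax - M_A  [x≤a] with R_A=63/160, M_A=35/16 = (63/160)·(20/3) - (35/16) = 7/16 kN·m
Load 2 — applied couple M₀=-5 kN·m at a=40/3 m (b=L-a=20/3):
  M_2 = R_Ax - M_A  [x≤a] with R_A=-1/3, M_A=-5/3 = (-1/3)·(20/3) - (-5/3) = -5/9 kN·m
Load 3 — uniform load w=-2 kN/m over full span:
  M_3 = wLx/2 - wL²/12 - wx²/2 = (-2)·20·(20/3)/2 - (-2)·20²/12 - (-2)·(20/3)²/2 = -200/9 kN·m
Superposition: M = Σ M_i = -3217/144 kN·m ≈ -22.340278 kN·m

M(20/3) = -3217/144 kN·m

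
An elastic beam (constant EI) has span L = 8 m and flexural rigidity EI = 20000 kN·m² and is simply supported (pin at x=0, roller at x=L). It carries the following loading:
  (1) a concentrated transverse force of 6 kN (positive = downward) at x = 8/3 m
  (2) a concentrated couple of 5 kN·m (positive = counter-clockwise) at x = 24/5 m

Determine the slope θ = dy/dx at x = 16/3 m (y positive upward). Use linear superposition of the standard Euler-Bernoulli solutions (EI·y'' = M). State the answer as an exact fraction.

θ(16/3) = 493/675000 rad

Load 1 — point force P=6 kN at a=8/3 m (b=L-a=16/3):
  θ_1 = -Pa(2L²-6Lx+3x²+a²)/(6LEI)  [x>a] = -6·(8/3)·(2·8²-6·8·(16/3)+3·(16/3)²+(8/3)²)/(6·8·20000) = 2/3375 rad
Load 2 — applied couple M₀=5 kN·m at a=24/5 m (b=L-a=16/5):
  θ_2 = (M₀x²/(2L)-M₀(x-a)+C₁)/EI  [x>a] with C₁=M₀(3b²-L²)/(6L)=-52/15 = (5·(16/3)²/(2·8)-5·((16/3)-(24/5))+(-52/15))/20000 = 31/225000 rad
Superposition: θ = Σ θ_i = 493/675000 rad ≈ 0.000730 rad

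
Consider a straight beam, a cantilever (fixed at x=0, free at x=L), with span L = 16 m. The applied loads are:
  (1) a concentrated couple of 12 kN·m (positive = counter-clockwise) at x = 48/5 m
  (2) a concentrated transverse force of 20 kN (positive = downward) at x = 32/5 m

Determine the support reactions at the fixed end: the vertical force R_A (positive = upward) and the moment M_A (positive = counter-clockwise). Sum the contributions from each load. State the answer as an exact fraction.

Load 1 — applied couple M₀=12 kN·m at a=48/5 m (b=L-a=32/5):
  R_A = 0 kN
  M_A = -M₀ = -12 kN·m
Load 2 — point force P=20 kN at a=32/5 m (b=L-a=48/5):
  R_A = P = 20 kN
  M_A = Pa = 20·(32/5) = 128 kN·m
Superposition: R_A = 20 kN, M_A = 116 kN·m

R_A = 20 kN, M_A = 116 kN·m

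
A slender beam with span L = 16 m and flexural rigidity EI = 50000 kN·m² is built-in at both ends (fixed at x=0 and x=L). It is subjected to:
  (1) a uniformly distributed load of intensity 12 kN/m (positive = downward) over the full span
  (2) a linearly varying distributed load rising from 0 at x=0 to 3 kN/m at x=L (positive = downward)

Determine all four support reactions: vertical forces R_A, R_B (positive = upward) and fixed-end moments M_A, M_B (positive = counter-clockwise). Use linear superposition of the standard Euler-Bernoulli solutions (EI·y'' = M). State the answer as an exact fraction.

Load 1 — uniform load w=12 kN/m over full span:
  R_A = wL/2 = 12·16/2 = 96 kN
  M_A = wL²/12 = 12·16²/12 = 256 kN·m
  R_B = wL/2 = 12·16/2 = 96 kN
  M_B = -wL²/12 = -12·16²/12 = -256 kN·m
Load 2 — triangular load w₀=3 kN/m (0→w₀ over full span):
  R_A = 3w₀L/20 = 3·3·16/20 = 36/5 kN
  M_A = w₀L²/30 = 3·16²/30 = 128/5 kN·m
  R_B = 7w₀L/20 = 7·3·16/20 = 84/5 kN
  M_B = -w₀L²/20 = -3·16²/20 = -192/5 kN·m
Superposition: R_A = 516/5 kN, M_A = 1408/5 kN·m, R_B = 564/5 kN, M_B = -1472/5 kN·m

R_A = 516/5 kN, M_A = 1408/5 kN·m, R_B = 564/5 kN, M_B = -1472/5 kN·m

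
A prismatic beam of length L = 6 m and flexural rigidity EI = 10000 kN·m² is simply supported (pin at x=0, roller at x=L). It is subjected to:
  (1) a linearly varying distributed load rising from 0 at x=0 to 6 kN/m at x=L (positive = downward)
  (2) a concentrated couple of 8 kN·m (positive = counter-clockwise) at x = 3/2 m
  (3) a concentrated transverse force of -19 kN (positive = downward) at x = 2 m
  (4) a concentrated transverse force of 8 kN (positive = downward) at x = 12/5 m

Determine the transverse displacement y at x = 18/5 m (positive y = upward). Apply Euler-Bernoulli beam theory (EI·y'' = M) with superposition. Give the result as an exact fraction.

Load 1 — triangular load w₀=6 kN/m (0→w₀ over full span):
  y_1 = -w₀x(7L⁴-10L²x²+3x⁴)/(360LEI) = -6·(18/5)·(7·6⁴-10·6²·(18/5)²+3·(18/5)⁴)/(360·6·10000) = -47952/9765625 m
Load 2 — applied couple M₀=8 kN·m at a=3/2 m (b=L-a=9/2):
  y_2 = (M₀x³/(6L)-M₀(x-a)²/2+C₁x)/EI  [x>a] with C₁=M₀(3b²-L²)/(6L)=11/2 = (8·(18/5)³/(6·6)-8·((18/5)-(3/2))²/2+(11/2)·(18/5))/10000 = 783/625000 m
Load 3 — point force P=-19 kN at a=2 m (b=L-a=4):
  y_3 = -Pa(L-x)(2Lx-a²-x²)/(6LEI)  [x>a] = -(-19)·2·(6-(18/5))·(2·6·(18/5)-2²-(18/5)²)/(6·6·10000) = 1558/234375 m
Load 4 — point force P=8 kN at a=12/5 m (b=L-a=18/5):
  y_4 = -Pa(L-x)(2Lx-a²-x²)/(6LEI)  [x>a] = -8·(12/5)·(6-(18/5))·(2·6·(18/5)-(12/5)²-(18/5)²)/(6·6·10000) = -1224/390625 m
Superposition: y = Σ y_i = -33623/234375000 m ≈ -0.000143 m

y(18/5) = -33623/234375000 m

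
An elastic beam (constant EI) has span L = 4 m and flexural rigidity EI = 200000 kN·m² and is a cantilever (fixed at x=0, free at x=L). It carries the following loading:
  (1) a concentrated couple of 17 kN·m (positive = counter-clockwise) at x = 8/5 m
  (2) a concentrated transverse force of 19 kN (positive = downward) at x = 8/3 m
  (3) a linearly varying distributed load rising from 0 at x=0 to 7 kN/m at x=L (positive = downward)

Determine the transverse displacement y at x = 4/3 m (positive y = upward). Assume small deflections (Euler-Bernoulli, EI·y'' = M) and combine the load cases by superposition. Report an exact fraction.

y(4/3) = -22843/91125000 m

Load 1 — applied couple M₀=17 kN·m at a=8/5 m (b=L-a=12/5):
  y_1 = M₀x²/(2EI)  [x≤a] = 17·(4/3)²/(2·200000) = 17/225000 m
Load 2 — point force P=19 kN at a=8/3 m (b=L-a=4/3):
  y_2 = -Px²(3a-x)/(6EI)  [x≤a] = -19·(4/3)²·(3·(8/3)-(4/3))/(6·200000) = -19/101250 m
Load 3 — triangular load w₀=7 kN/m (0→w₀ over full span):
  y_3 = (w₀Lx³/12-w₀L²x²/6-w₀x⁵/(120L))/EI = (7·4·(4/3)³/12-7·4²·(4/3)²/6-7·(4/3)⁵/(120·4))/200000 = -3157/22781250 m
Superposition: y = Σ y_i = -22843/91125000 m ≈ -0.000251 m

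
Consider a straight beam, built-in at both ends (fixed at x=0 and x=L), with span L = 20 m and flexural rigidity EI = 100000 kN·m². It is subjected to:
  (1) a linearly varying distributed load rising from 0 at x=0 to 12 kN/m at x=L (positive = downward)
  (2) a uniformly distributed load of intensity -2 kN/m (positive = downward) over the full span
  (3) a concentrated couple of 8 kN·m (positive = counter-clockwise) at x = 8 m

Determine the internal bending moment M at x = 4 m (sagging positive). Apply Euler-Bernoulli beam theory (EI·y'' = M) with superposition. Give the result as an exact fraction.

M(4) = -6896/375 kN·m

Load 1 — triangular load w₀=12 kN/m (0→w₀ over full span):
  M_1 = 3w₀Lx/20 - w₀L²/30 - w₀x³/(6L) = 3·12·20·4/20 - 12·20²/30 - 12·4³/(6·20) = -112/5 kN·m
Load 2 — uniform load w=-2 kN/m over full span:
  M_2 = wLx/2 - wL²/12 - wx²/2 = (-2)·20·4/2 - (-2)·20²/12 - (-2)·4²/2 = 8/3 kN·m
Load 3 — applied couple M₀=8 kN·m at a=8 m (b=L-a=12):
  M_3 = R_Ax - M_A  [x≤a] with R_A=72/125, M_A=24/25 = (72/125)·4 - (24/25) = 168/125 kN·m
Superposition: M = Σ M_i = -6896/375 kN·m ≈ -18.389333 kN·m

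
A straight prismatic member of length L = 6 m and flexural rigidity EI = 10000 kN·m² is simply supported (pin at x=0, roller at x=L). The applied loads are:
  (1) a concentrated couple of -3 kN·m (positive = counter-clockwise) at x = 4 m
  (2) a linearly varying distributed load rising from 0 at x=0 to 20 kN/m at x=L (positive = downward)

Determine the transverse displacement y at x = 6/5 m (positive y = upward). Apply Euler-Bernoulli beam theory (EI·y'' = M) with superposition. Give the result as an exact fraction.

y(6/5) = -145083/15625000 m

Load 1 — applied couple M₀=-3 kN·m at a=4 m (b=L-a=2):
  y_1 = (M₀x³/(6L)+C₁x)/EI  [x≤a] with C₁=M₀(3b²-L²)/(6L)=2 = ((-3)·(6/5)³/(6·6)+2·(6/5))/10000 = 141/625000 m
Load 2 — triangular load w₀=20 kN/m (0→w₀ over full span):
  y_2 = -w₀x(7L⁴-10L²x²+3x⁴)/(360LEI) = -20·(6/5)·(7·6⁴-10·6²·(6/5)²+3·(6/5)⁴)/(360·6·10000) = -18576/1953125 m
Superposition: y = Σ y_i = -145083/15625000 m ≈ -0.009285 m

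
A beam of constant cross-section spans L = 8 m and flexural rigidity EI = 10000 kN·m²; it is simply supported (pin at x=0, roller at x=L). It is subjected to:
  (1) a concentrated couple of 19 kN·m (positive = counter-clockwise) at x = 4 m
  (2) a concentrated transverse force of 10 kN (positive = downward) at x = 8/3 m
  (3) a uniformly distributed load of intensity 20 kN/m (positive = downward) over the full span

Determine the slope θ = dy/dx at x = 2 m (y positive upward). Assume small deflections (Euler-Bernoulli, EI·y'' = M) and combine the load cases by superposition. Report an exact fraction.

θ(2) = -104033/3240000 rad

Load 1 — applied couple M₀=19 kN·m at a=4 m (b=L-a=4):
  θ_1 = (M₀x²/(2L)+C₁)/EI  [x≤a] with C₁=M₀(3b²-L²)/(6L)=-19/3 = (19·2²/(2·8)+(-19/3))/10000 = -19/120000 rad
Load 2 — point force P=10 kN at a=8/3 m (b=L-a=16/3):
  θ_2 = -Pb(L²-b²-3x²)/(6LEI)  [x≤a] = -10·(16/3)·(8²-(16/3)²-3·2²)/(6·8·10000) = -53/20250 rad
Load 3 — uniform load w=20 kN/m over full span:
  θ_3 = -w(L³-6Lx²+4x³)/(24EI) = -20·(8³-6·8·2²+4·2³)/(24·10000) = -11/375 rad
Superposition: θ = Σ θ_i = -104033/3240000 rad ≈ -0.032109 rad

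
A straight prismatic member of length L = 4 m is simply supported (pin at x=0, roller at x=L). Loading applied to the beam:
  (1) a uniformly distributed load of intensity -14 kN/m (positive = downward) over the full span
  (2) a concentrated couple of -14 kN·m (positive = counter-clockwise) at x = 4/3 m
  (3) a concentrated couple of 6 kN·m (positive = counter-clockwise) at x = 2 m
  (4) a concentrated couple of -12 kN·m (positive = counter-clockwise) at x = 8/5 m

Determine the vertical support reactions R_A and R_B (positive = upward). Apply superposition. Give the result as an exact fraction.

R_A = -33 kN, R_B = -23 kN

Load 1 — uniform load w=-14 kN/m over full span:
  R_A = wL/2 = (-14)·4/2 = -28 kN
  R_B = wL/2 = (-14)·4/2 = -28 kN
Load 2 — applied couple M₀=-14 kN·m at a=4/3 m (b=L-a=8/3):
  R_A = M₀/L = (-14)/4 = -7/2 kN
  R_B = -M₀/L = -(-14)/4 = 7/2 kN
Load 3 — applied couple M₀=6 kN·m at a=2 m (b=L-a=2):
  R_A = M₀/L = 6/4 = 3/2 kN
  R_B = -M₀/L = -6/4 = -3/2 kN
Load 4 — applied couple M₀=-12 kN·m at a=8/5 m (b=L-a=12/5):
  R_A = M₀/L = (-12)/4 = -3 kN
  R_B = -M₀/L = -(-12)/4 = 3 kN
Superposition: R_A = -33 kN, R_B = -23 kN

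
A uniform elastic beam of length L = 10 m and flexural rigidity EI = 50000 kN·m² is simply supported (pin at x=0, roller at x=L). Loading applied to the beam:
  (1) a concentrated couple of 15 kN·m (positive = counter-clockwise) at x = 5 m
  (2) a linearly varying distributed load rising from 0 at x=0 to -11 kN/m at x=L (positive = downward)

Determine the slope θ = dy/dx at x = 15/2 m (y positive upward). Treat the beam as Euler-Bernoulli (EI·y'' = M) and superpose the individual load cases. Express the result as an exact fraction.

Load 1 — applied couple M₀=15 kN·m at a=5 m (b=L-a=5):
  θ_1 = (M₀x²/(2L)-M₀(x-a)+C₁)/EI  [x>a] with C₁=M₀(3b²-L²)/(6L)=-25/4 = (15·(15/2)²/(2·10)-15·((15/2)-5)+(-25/4))/50000 = -1/32000 rad
Load 2 — triangular load w₀=-11 kN/m (0→w₀ over full span):
  θ_2 = -w₀(7L⁴-30L²x²+15x⁴)/(360LEI) = -(-11)·(7·10⁴-30·10²·(15/2)²+15·(15/2)⁴)/(360·10·50000) = -14443/4608000 rad
Superposition: θ = Σ θ_i = -14587/4608000 rad ≈ -0.003166 rad

θ(15/2) = -14587/4608000 rad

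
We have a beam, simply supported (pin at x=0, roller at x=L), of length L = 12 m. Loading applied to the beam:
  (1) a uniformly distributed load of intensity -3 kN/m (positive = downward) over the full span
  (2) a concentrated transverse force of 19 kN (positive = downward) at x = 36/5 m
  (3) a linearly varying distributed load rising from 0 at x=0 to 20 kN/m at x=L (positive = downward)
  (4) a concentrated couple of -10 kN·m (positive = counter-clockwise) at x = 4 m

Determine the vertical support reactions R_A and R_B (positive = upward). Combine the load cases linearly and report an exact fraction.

R_A = 863/30 kN, R_B = 2227/30 kN

Load 1 — uniform load w=-3 kN/m over full span:
  R_A = wL/2 = (-3)·12/2 = -18 kN
  R_B = wL/2 = (-3)·12/2 = -18 kN
Load 2 — point force P=19 kN at a=36/5 m (b=L-a=24/5):
  R_A = Pb/L = 19·(24/5)/12 = 38/5 kN
  R_B = Pa/L = 19·(36/5)/12 = 57/5 kN
Load 3 — triangular load w₀=20 kN/m (0→w₀ over full span):
  R_A = w₀L/6 = 20·12/6 = 40 kN
  R_B = w₀L/3 = 20·12/3 = 80 kN
Load 4 — applied couple M₀=-10 kN·m at a=4 m (b=L-a=8):
  R_A = M₀/L = (-10)/12 = -5/6 kN
  R_B = -M₀/L = -(-10)/12 = 5/6 kN
Superposition: R_A = 863/30 kN, R_B = 2227/30 kN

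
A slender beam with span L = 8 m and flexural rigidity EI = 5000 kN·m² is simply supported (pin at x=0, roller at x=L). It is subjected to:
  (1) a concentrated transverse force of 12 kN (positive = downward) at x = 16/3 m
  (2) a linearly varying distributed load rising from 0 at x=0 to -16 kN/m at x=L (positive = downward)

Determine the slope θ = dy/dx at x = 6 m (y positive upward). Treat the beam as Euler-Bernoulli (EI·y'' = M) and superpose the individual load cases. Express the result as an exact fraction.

Load 1 — point force P=12 kN at a=16/3 m (b=L-a=8/3):
  θ_1 = -Pa(2L²-6Lx+3x²+a²)/(6LEI)  [x>a] = -12·(16/3)·(2·8²-6·8·6+3·6²+(16/3)²)/(6·8·5000) = 106/16875 rad
Load 2 — triangular load w₀=-16 kN/m (0→w₀ over full span):
  θ_2 = -w₀(7L⁴-30L²x²+15x⁴)/(360LEI) = -(-16)·(7·8⁴-30·8²·6²+15·6⁴)/(360·8·5000) = -1313/56250 rad
Superposition: θ = Σ θ_i = -2879/168750 rad ≈ -0.017061 rad

θ(6) = -2879/168750 rad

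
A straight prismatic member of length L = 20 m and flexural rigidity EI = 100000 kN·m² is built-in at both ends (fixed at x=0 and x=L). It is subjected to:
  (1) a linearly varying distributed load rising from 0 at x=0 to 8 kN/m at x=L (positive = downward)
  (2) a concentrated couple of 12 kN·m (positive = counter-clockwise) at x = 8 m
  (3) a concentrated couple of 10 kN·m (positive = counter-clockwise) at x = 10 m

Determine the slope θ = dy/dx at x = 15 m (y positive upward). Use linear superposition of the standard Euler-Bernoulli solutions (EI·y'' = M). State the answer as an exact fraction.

θ(15) = 9789/4000000 rad

Load 1 — triangular load w₀=8 kN/m (0→w₀ over full span):
  θ_1 = -w₀(2x(L-x)(L-2x)(x+2L)+x²(L-x)²)/(120LEI) = -8·(2·15·(20-15)·(20-2·15)·(15+2·20)+15²·(20-15)²)/(120·20·100000) = 41/16000 rad
Load 2 — applied couple M₀=12 kN·m at a=8 m (b=L-a=12):
  θ_2 = (R_Ax²/2 - M_Ax - M₀(x-a))/EI  [x>a] with R_A=108/125, M_A=36/25 = ((108/125)·15²/2 - (36/25)·15 - 12·(15-8))/100000 = -21/250000 rad
Load 3 — applied couple M₀=10 kN·m at a=10 m (b=L-a=10):
  θ_3 = (R_Ax²/2 - M_Ax - M₀(x-a))/EI  [x>a] with R_A=3/4, M_A=5/2 = ((3/4)·15²/2 - (5/2)·15 - 10·(15-10))/100000 = -1/32000 rad
Superposition: θ = Σ θ_i = 9789/4000000 rad ≈ 0.002447 rad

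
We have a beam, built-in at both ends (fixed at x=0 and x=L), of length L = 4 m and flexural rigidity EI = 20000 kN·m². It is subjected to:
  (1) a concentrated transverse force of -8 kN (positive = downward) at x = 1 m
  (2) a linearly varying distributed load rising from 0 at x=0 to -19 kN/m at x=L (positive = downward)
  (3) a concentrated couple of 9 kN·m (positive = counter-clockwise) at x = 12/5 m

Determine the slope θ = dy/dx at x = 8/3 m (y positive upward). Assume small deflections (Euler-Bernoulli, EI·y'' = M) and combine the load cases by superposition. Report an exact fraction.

Load 1 — point force P=-8 kN at a=1 m (b=L-a=3):
  θ_1 = Pa²(L-x)(2bL-(3b+a)(L-x))/(2L³EI)  [x>a] = (-8)·1²·(4-(8/3))·(2·3·4-(3·3+1)·(4-(8/3)))/(2·4³·20000) = -1/22500 rad
Load 2 — triangular load w₀=-19 kN/m (0→w₀ over full span):
  θ_2 = -w₀(2x(L-x)(L-2x)(x+2L)+x²(L-x)²)/(120LEI) = -(-19)·(2·(8/3)·(4-(8/3))·(4-2·(8/3))·((8/3)+2·4)+(8/3)²·(4-(8/3))²)/(120·4·20000) = -133/759375 rad
Load 3 — applied couple M₀=9 kN·m at a=12/5 m (b=L-a=8/5):
  θ_3 = (R_Ax²/2 - M_Ax - M₀(x-a))/EI  [x>a] with R_A=81/25, M_A=72/25 = ((81/25)·(8/3)²/2 - (72/25)·(8/3) - 9·((8/3)-(12/5)))/20000 = 9/125000 rad
Superposition: θ = Σ θ_i = -4483/30375000 rad ≈ -0.000148 rad

θ(8/3) = -4483/30375000 rad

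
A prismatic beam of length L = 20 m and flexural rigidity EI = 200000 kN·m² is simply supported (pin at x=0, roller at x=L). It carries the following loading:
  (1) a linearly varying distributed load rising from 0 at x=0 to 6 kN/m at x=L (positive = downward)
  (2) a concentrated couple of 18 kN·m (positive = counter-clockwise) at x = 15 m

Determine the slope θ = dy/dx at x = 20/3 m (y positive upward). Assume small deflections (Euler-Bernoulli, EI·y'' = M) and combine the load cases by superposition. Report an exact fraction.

Load 1 — triangular load w₀=6 kN/m (0→w₀ over full span):
  θ_1 = -w₀(7L⁴-30L²x²+15x⁴)/(360LEI) = -6·(7·20⁴-30·20²·(20/3)²+15·(20/3)⁴)/(360·20·200000) = -26/10125 rad
Load 2 — applied couple M₀=18 kN·m at a=15 m (b=L-a=5):
  θ_2 = (M₀x²/(2L)+C₁)/EI  [x≤a] with C₁=M₀(3b²-L²)/(6L)=-195/4 = (18·(20/3)²/(2·20)+(-195/4))/200000 = -23/160000 rad
Superposition: θ = Σ θ_i = -35143/12960000 rad ≈ -0.002712 rad

θ(20/3) = -35143/12960000 rad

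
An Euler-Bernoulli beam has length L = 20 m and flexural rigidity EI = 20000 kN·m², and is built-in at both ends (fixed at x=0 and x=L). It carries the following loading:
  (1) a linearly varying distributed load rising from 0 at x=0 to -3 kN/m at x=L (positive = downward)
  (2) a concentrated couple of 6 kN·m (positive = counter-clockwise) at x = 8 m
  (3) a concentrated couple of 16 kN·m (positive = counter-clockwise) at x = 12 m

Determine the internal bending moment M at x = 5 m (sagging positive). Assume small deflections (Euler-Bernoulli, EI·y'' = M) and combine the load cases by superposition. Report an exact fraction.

Load 1 — triangular load w₀=-3 kN/m (0→w₀ over full span):
  M_1 = 3w₀Lx/20 - w₀L²/30 - w₀x³/(6L) = 3·(-3)·20·5/20 - (-3)·20²/30 - (-3)·5³/(6·20) = -15/8 kN·m
Load 2 — applied couple M₀=6 kN·m at a=8 m (b=L-a=12):
  M_2 = R_Ax - M_A  [x≤a] with R_A=54/125, M_A=18/25 = (54/125)·5 - (18/25) = 36/25 kN·m
Load 3 — applied couple M₀=16 kN·m at a=12 m (b=L-a=8):
  M_3 = R_Ax - M_A  [x≤a] with R_A=144/125, M_A=128/25 = (144/125)·5 - (128/25) = 16/25 kN·m
Superposition: M = Σ M_i = 41/200 kN·m ≈ 0.205000 kN·m

M(5) = 41/200 kN·m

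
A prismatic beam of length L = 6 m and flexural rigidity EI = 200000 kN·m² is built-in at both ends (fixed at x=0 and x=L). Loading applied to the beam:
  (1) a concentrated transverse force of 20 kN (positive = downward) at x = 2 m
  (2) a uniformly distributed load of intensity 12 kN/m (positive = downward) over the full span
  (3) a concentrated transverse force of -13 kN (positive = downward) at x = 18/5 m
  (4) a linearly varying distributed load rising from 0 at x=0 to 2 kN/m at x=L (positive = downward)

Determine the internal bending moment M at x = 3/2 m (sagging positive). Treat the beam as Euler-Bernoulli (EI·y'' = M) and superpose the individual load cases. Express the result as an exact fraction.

M(3/2) = 174257/18000 kN·m

Load 1 — point force P=20 kN at a=2 m (b=L-a=4):
  M_1 = Pb²(3a+b)x/L³ - Pab²/L²  [x≤a] = 20·4²·(3·2+4)·(3/2)/6³ - 20·2·4²/6² = 40/9 kN·m
Load 2 — uniform load w=12 kN/m over full span:
  M_2 = wLx/2 - wL²/12 - wx²/2 = 12·6·(3/2)/2 - 12·6²/12 - 12·(3/2)²/2 = 9/2 kN·m
Load 3 — point force P=-13 kN at a=18/5 m (b=L-a=12/5):
  M_3 = Pb²(3a+b)x/L³ - Pab²/L²  [x≤a] = (-13)·(12/5)²·(3·(18/5)+(12/5))·(3/2)/6³ - (-13)·(18/5)·(12/5)²/6² = 78/125 kN·m
Load 4 — triangular load w₀=2 kN/m (0→w₀ over full span):
  M_4 = 3w₀Lx/20 - w₀L²/30 - w₀x³/(6L) = 3·2·6·(3/2)/20 - 2·6²/30 - 2·(3/2)³/(6·6) = 9/80 kN·m
Superposition: M = Σ M_i = 174257/18000 kN·m ≈ 9.680944 kN·m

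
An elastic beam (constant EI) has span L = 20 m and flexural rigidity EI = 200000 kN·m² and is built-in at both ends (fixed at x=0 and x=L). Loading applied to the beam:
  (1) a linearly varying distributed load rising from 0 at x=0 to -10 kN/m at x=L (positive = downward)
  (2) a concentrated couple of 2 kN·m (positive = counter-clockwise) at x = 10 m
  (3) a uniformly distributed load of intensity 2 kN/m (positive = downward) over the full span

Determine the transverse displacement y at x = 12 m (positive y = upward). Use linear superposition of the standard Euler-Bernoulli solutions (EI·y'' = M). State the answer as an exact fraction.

Load 1 — triangular load w₀=-10 kN/m (0→w₀ over full span):
  y_1 = -w₀x²(L-x)²(x+2L)/(120LEI) = -(-10)·12²·(20-12)²·(12+2·20)/(120·20·200000) = 156/15625 m
Load 2 — applied couple M₀=2 kN·m at a=10 m (b=L-a=10):
  y_2 = (R_Ax³/6 - M_Ax²/2 - M₀(x-a)²/2)/EI  [x>a] with R_A=3/20, M_A=1/2 = ((3/20)·12³/6 - (1/2)·12²/2 - 2·(12-10)²/2)/200000 = 1/62500 m
Load 3 — uniform load w=2 kN/m over full span:
  y_3 = -wx²(L-x)²/(24EI) = -2·12²·(20-12)²/(24·200000) = -12/3125 m
Superposition: y = Σ y_i = 77/12500 m ≈ 0.006160 m

y(12) = 77/12500 m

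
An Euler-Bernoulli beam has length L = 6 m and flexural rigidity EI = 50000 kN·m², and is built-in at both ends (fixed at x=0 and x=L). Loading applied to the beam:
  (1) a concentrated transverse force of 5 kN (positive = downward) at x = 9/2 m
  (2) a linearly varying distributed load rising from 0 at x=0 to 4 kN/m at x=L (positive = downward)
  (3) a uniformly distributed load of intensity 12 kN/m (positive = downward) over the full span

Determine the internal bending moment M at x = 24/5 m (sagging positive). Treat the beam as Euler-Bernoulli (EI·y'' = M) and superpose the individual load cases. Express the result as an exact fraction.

M(24/5) = -1617/4000 kN·m

Load 1 — point force P=5 kN at a=9/2 m (b=L-a=3/2):
  M_1 = Pa²(a+3b)(L-x)/L³ - Pa²b/L²  [x>a] = 5·(9/2)²·((9/2)+3·(3/2))·(6-(24/5))/6³ - 5·(9/2)²·(3/2)/6² = 27/32 kN·m
Load 2 — triangular load w₀=4 kN/m (0→w₀ over full span):
  M_2 = 3w₀Lx/20 - w₀L²/30 - w₀x³/(6L) = 3·4·6·(24/5)/20 - 4·6²/30 - 4·(24/5)³/(6·6) = 24/125 kN·m
Load 3 — uniform load w=12 kN/m over full span:
  M_3 = wLx/2 - wL²/12 - wx²/2 = 12·6·(24/5)/2 - 12·6²/12 - 12·(24/5)²/2 = -36/25 kN·m
Superposition: M = Σ M_i = -1617/4000 kN·m ≈ -0.404250 kN·m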